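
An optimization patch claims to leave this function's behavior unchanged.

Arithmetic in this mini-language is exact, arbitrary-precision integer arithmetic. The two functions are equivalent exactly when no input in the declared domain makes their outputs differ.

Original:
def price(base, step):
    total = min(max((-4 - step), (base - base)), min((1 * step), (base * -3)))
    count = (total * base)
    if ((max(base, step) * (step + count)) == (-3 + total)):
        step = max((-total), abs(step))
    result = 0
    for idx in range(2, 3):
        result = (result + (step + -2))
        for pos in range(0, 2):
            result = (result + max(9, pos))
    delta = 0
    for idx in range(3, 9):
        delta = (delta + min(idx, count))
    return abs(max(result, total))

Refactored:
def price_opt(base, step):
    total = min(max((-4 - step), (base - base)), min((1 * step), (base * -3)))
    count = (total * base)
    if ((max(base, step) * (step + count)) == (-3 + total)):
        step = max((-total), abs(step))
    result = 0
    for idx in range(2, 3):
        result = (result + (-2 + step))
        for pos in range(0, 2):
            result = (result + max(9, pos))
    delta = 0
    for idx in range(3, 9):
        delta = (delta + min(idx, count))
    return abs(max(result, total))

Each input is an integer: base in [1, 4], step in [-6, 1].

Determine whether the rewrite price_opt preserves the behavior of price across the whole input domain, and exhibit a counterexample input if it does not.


Reading the diff, among the changes: same computation, different form.
As a probe, take base=3, step=-5: price runs total = -9; count = -27; ((max(base, step) * (step + count)) == (-3 + total)) -> false; result = 0; [idx=2]; result = -7; [pos=0]; result = 2; [pos=1]; result = 11; delta = 0; [idx=3]; delta = -27; [idx=4]; delta = -54; [idx=5]; delta = -81; [idx=6]; delta = -108; [idx=7]; delta = -135; [idx=8]; delta = -162; return 11; price_opt runs total = -9; count = -27; ((max(base, step) * (step + count)) == (-3 + total)) -> false; result = 0; [idx=2]; result = -7; [pos=0]; result = 2; [pos=1]; result = 11; delta = 0; [idx=3]; delta = -27; [idx=4]; delta = -54; [idx=5]; delta = -81; [idx=6]; delta = -108; [idx=7]; delta = -135; [idx=8]; delta = -162; return 11; both end at 11.
Checked all 32 inputs in the declared domain: the outputs agree on every one.
verdict: equivalent


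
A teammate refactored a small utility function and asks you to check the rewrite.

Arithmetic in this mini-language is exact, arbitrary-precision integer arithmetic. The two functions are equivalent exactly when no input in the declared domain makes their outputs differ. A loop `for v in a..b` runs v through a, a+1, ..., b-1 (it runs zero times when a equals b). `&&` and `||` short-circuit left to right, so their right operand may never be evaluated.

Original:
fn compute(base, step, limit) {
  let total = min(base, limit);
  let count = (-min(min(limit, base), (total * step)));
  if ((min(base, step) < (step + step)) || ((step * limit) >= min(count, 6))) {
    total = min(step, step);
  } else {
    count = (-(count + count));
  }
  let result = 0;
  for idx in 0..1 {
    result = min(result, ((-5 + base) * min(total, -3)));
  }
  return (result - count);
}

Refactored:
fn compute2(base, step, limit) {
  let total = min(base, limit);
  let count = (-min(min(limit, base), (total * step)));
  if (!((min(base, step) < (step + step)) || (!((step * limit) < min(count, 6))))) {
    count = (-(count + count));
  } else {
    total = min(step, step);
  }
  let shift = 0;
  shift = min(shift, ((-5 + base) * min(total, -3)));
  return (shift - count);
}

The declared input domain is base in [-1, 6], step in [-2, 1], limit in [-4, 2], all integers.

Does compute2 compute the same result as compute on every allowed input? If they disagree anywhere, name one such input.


The two versions differ — the changes include statement counts differ; local variable names differ; loop structure differs; comparison usage differs; boolean connective usage differs.
One worked example (base=-1, step=1, limit=2) — compute: total=-1, then count=1, then ((min(base, step) < (step + step)) || ((step * limit) >= min(count, 6))) is true, then total=1, then result=0, then (idx=0), then result=0, then returns -1; compute2: total=-1, then count=1, then (!((min(base, step) < (step + step)) || (!((step * limit) < min(count, 6))))) is false, then total=1, then shift=0, then shift=0, then returns -1; agreement on -1.
Sweeping the whole domain (224 inputs) finds no disagreement.
verdict: equivalent


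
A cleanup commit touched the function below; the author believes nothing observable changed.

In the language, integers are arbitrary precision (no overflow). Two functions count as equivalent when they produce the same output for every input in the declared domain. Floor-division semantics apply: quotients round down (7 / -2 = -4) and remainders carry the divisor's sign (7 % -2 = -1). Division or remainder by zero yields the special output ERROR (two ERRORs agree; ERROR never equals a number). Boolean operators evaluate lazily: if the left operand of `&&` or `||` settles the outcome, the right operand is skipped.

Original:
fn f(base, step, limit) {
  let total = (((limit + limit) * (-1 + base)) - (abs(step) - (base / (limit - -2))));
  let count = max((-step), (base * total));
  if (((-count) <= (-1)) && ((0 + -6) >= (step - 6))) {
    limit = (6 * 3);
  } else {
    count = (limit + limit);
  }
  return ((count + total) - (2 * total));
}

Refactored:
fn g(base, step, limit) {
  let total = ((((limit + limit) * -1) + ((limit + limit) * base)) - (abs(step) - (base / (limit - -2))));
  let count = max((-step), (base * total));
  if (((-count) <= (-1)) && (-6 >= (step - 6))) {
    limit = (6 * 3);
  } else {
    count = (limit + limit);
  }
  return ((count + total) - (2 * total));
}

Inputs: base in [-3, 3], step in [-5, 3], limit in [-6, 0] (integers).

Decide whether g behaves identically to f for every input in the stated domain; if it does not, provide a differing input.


Comparing the listings, the differences include: constant usage differs; also arithmetic usage differs.
One worked example (base=-3, step=-3, limit=-2) — f: divide-by-zero, output ERROR; g: divide-by-zero, output ERROR; agreement on ERROR.
Every one of the 441 inputs gives matching results.
verdict: equivalent


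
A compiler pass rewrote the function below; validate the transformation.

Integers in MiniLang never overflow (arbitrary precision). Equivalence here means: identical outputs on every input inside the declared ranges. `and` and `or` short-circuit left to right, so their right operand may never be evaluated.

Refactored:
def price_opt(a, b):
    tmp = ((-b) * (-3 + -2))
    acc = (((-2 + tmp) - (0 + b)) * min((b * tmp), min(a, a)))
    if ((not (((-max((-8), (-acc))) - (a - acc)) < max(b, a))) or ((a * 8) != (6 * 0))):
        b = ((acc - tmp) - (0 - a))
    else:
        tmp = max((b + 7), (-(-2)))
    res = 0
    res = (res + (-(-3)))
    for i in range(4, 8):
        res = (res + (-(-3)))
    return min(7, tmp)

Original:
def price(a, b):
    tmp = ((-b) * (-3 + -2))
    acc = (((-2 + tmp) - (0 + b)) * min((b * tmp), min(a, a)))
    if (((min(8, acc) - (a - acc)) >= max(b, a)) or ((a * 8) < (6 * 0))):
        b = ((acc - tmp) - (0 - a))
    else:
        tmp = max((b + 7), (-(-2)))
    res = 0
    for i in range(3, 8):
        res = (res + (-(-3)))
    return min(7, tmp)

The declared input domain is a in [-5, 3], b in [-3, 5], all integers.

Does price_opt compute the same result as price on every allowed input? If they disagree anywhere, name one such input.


On input a=1, b=-3, price returns 4 while price_opt returns -15.
verdict: not equivalent; witness: a=1, b=-3


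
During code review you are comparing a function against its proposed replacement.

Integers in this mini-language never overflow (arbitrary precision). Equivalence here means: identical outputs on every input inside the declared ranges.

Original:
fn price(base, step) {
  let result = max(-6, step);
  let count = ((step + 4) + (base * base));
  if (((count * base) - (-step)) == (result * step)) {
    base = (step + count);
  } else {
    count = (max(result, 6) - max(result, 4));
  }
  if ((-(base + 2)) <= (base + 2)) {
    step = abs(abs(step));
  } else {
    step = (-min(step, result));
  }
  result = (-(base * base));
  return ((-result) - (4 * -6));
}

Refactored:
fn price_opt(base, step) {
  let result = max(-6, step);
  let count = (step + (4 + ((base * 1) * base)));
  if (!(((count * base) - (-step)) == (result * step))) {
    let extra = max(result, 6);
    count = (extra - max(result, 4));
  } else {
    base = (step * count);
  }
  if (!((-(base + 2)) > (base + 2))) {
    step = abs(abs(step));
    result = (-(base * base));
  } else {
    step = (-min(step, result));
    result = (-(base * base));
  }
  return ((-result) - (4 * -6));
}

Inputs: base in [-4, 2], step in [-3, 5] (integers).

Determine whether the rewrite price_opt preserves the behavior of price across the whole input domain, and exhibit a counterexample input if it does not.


Input base=0, step=0: 40 from price versus 24 from price_opt.
verdict: not equivalent; witness: base=0, step=0


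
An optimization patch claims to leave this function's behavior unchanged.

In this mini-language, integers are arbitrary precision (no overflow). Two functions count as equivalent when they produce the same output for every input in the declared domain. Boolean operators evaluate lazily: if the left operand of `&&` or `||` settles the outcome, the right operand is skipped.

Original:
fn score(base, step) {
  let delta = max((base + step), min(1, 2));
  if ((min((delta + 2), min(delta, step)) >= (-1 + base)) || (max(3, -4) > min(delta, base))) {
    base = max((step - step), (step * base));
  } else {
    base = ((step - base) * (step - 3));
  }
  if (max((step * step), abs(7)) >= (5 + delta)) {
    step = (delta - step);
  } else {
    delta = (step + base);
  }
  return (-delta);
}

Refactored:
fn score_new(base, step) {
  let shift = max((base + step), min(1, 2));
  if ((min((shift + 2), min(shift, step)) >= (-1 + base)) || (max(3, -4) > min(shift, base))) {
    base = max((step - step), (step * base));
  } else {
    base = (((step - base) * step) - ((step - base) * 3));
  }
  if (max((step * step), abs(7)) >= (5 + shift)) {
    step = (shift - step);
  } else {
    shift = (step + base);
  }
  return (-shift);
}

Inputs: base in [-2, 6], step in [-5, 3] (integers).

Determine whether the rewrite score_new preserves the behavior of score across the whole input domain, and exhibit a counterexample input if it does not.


Reading the diff, among the changes: local variable names differ, plus arithmetic usage differs.
As a probe, take base=5, step=1: score runs delta=6, then ((min((delta + 2), min(delta, step)) >= (-1 + base)) || (max(3, -4) > min(delta, base))) is false, then base=8, then (max((step * step), abs(7)) >= (5 + delta)) is false, then delta=9, then returns -9; score_new runs shift=6, then ((min((shift + 2), min(shift, step)) >= (-1 + base)) || (max(3, -4) > min(shift, base))) is false, then base=8, then (max((step * step), abs(7)) >= (5 + shift)) is false, then shift=9, then returns -9; both end at -9.
An exhaustive pass over the 81 declared inputs shows identical outputs.
verdict: equivalent


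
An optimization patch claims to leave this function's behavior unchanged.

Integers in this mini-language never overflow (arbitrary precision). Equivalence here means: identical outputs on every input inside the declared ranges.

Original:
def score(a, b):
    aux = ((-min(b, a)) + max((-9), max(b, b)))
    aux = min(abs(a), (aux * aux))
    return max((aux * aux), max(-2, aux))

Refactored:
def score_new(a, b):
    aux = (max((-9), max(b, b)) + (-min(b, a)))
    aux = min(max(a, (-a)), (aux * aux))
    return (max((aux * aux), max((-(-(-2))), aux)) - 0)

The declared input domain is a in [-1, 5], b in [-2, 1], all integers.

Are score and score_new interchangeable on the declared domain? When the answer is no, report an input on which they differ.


This is a faithful refactor — constant usage differs; also min/max/abs usage differs; also arithmetic usage differs, but the computed results match everywhere.
Tracing a=1, b=-1: score: aux = 0; aux = 0; return 0 | score_new: aux = 0; aux = 0; return 0 — matching result 0.
An exhaustive pass over the 28 declared inputs shows identical outputs.
verdict: equivalent


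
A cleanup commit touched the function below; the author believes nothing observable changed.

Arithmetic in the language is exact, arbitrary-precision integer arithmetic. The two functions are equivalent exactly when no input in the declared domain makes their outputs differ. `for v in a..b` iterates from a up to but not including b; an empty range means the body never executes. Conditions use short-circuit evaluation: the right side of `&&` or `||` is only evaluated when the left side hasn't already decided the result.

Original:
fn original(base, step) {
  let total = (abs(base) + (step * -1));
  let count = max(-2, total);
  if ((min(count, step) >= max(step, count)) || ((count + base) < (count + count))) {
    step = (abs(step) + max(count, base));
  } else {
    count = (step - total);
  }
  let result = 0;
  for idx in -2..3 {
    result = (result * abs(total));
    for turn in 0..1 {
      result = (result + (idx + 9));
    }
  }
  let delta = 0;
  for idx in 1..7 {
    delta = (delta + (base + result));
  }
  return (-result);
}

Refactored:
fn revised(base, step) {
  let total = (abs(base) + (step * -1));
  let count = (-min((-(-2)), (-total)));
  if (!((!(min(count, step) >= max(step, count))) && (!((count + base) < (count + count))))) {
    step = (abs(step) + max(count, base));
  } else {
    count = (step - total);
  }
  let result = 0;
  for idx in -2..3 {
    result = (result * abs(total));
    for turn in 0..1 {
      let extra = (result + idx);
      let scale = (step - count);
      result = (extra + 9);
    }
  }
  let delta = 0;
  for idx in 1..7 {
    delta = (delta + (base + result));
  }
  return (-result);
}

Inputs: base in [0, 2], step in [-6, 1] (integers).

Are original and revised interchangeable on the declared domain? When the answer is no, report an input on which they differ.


Equivalent — the differences include boolean connective usage differs; and local variable names differ; and min/max/abs usage differs; and statement counts differ; and arithmetic usage differs, yet no declared input distinguishes the two.
As a probe, take base=2, step=1: original runs total becomes 1; next count becomes 1; next ((min(count, step) >= max(step, count)) || ((count + base) < (count + count))) evaluates to true; next step becomes 3; next result becomes 0; next at idx=-2:; next result becomes 0; next at turn=0:; next result becomes 7; next at idx=-1:; next result becomes 7; next at turn=0:; next result becomes 15; next at idx=0:; next result becomes 15; next at turn=0:; next result becomes 24; next at idx=1:; next result becomes 24; next at turn=0:; next result becomes 34; next at idx=2:; next result becomes 34; next at turn=0:; next result becomes 45; next delta becomes 0; next at idx=1:; next delta becomes 47; next at idx=2:; next delta becomes 94; next at idx=3:; next delta becomes 141; next at idx=4:; next delta becomes 188; next at idx=5:; next delta becomes 235; next at idx=6:; next delta becomes 282; next final value -45; revised runs total becomes 1; next count becomes 1; next (!((!(min(count, step) >= max(step, count))) && (!((count + base) < (count + count))))) evaluates to true; next step becomes 3; next result becomes 0; next at idx=-2:; next result becomes 0; next at turn=0:; next extra becomes -2; next scale becomes 2; next result becomes 7; next at idx=-1:; next result becomes 7; next at turn=0:; next extra becomes 6; next scale becomes 2; next result becomes 15; next at idx=0:; next result becomes 15; next at turn=0:; next extra becomes 15; next scale becomes 2; next result becomes 24; next at idx=1:; next result becomes 24; next at turn=0:; next extra becomes 25; next scale becomes 2; next result becomes 34; next at idx=2:; next result becomes 34; next at turn=0:; next extra becomes 36; next scale becomes 2; next result becomes 45; next delta becomes 0; next at idx=1:; next delta becomes 47; next at idx=2:; next delta becomes 94; next at idx=3:; next delta becomes 141; next at idx=4:; next delta becomes 188; next at idx=5:; next delta becomes 235; next at idx=6:; next delta becomes 282; next final value -45; both end at -45.
Across all 24 domain points the two functions coincide.
verdict: equivalent


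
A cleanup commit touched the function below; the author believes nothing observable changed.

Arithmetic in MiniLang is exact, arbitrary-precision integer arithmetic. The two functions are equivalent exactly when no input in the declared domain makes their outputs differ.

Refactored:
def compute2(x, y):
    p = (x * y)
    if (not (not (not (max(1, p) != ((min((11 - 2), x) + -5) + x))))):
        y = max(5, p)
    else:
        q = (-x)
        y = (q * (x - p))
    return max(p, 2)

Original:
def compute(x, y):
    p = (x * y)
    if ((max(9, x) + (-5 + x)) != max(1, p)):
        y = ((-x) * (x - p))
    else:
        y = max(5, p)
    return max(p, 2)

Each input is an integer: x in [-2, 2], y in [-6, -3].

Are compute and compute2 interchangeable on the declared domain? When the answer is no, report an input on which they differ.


One difference looks behavioral, but it never changes the outcome for any declared input.
One worked example (x=0, y=-3) — compute: p=0, then ((max(9, x) + (-5 + x)) != max(1, p)) is true, then y=0, then returns 2; compute2: p=0, then (not (not (not (max(1, p) != ((min((11 - 2), x) + -5) + x))))) is false, then q=0, then y=0, then returns 2; agreement on 2.
Sweeping the whole domain (20 inputs) finds no disagreement.
verdict: equivalent


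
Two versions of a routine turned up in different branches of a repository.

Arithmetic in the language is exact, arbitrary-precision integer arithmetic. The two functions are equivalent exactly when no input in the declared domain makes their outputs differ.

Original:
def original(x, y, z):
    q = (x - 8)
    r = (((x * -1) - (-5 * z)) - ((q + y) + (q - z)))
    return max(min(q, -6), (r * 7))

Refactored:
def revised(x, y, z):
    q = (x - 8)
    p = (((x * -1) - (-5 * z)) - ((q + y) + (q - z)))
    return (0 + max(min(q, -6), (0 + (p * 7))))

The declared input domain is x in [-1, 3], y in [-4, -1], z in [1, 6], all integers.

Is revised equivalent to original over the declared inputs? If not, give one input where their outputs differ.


Reading the diff, among the changes: constant usage differs, plus local variable names differ, plus arithmetic usage differs.
Spot check at x=3, y=-3, z=3 — original: q = -5; r = 28; return 196. revised: q = -5; p = 28; return 196. Both give 196.
Across all 120 domain points the two functions coincide.
verdict: equivalent


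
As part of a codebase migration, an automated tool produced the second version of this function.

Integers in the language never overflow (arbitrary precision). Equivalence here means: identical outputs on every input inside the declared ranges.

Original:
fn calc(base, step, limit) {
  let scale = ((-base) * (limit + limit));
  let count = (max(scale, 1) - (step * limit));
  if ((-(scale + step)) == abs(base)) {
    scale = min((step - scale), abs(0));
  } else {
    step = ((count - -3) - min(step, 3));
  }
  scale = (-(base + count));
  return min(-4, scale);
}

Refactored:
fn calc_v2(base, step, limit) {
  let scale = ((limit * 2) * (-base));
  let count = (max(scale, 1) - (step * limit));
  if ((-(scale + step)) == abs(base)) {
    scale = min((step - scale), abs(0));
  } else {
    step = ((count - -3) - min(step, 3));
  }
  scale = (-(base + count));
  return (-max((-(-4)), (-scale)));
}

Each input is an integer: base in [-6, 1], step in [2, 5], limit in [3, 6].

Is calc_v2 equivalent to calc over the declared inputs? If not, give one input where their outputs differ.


This is a faithful refactor — min/max/abs usage differs, constant usage differs, arithmetic usage differs, but the computed results match everywhere.
One worked example (base=-4, step=2, limit=5) — calc: scale becomes 40; next count becomes 30; next ((-(scale + step)) == abs(base)) evaluates to false; next step becomes 31; next scale becomes -26; next final value -26; calc_v2: scale becomes 40; next count becomes 30; next ((-(scale + step)) == abs(base)) evaluates to false; next step becomes 31; next scale becomes -26; next final value -26; agreement on -26.
Every one of the 128 inputs gives matching results.
verdict: equivalent


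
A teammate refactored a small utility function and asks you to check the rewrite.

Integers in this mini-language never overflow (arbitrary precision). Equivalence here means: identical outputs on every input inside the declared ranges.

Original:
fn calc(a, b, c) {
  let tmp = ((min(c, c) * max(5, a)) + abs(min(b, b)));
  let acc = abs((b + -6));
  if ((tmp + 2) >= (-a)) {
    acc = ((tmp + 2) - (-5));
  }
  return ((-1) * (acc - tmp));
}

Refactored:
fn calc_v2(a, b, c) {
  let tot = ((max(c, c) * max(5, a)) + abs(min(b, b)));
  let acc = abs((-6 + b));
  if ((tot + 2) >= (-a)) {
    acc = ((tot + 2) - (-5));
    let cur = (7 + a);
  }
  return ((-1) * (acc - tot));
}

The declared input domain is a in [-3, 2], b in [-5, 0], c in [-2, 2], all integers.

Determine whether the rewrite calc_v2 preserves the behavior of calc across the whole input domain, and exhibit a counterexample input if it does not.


The edit looks behavioral (`min(c, c)` became `max(c, c)`), but over these ranges it never changes the outcome.
Spot check at a=-3, b=-4, c=-1 — calc: tmp=-1, then acc=10, then ((tmp + 2) >= (-a)) is false, then returns -11. calc_v2: tot=-1, then acc=10, then ((tot + 2) >= (-a)) is false, then returns -11. Both give -11.
Checked all 180 inputs in the declared domain: the outputs agree on every one.
verdict: equivalent


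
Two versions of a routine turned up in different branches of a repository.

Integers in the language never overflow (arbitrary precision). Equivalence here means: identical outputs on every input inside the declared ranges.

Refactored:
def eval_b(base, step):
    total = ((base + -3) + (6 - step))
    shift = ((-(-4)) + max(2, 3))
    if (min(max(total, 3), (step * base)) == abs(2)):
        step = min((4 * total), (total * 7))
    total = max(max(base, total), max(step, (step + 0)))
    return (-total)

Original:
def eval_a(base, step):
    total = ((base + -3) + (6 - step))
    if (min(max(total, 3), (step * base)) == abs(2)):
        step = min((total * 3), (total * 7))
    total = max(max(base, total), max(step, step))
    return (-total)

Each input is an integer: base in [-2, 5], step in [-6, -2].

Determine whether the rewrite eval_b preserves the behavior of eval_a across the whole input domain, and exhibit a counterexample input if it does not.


Input base=-1, step=-2: -12 from eval_a versus -16 from eval_b.
verdict: not equivalent; witness: base=-1, step=-2


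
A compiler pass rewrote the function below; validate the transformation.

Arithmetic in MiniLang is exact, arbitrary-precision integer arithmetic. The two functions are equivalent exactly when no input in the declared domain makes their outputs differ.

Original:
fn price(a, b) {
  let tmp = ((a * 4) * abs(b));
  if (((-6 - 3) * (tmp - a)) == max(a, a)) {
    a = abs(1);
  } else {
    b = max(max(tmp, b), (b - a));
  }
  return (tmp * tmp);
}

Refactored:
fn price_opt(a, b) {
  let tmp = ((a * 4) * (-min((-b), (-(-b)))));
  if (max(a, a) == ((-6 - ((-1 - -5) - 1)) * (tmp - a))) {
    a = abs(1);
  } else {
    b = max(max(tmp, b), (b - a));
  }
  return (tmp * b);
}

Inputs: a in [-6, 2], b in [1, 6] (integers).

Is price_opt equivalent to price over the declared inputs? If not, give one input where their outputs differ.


Evaluate both at a=-6, b=1.
price: tmp = -24; (((-6 - 3) * (tmp - a)) == max(a, a)) -> false; b = 7; return 576
price_opt: tmp = -24; (max(a, a) == ((-6 - ((-1 - -5) - 1)) * (tmp - a))) -> false; b = 7; return -168
576 != -168, so the rewrite changes behavior.
verdict: not equivalent; witness: a=-6, b=1


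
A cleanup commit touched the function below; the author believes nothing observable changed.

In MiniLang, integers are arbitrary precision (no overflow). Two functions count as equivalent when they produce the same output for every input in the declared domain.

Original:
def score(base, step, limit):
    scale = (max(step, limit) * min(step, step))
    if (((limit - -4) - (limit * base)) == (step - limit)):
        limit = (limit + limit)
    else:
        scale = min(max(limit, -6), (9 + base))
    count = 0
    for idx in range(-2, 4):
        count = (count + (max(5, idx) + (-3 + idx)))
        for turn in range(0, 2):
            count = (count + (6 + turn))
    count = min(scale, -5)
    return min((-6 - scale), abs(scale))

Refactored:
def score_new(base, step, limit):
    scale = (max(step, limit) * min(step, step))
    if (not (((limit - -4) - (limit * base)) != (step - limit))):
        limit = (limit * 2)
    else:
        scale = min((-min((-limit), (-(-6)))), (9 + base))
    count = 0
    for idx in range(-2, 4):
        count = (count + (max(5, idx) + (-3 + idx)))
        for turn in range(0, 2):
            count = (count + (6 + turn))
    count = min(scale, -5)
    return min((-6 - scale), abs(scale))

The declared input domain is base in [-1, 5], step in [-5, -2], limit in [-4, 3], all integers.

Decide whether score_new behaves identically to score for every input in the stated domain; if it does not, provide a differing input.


The two are interchangeable: constant usage differs; min/max/abs usage differs; comparison usage differs; boolean connective usage differs; arithmetic usage differs, and every declared input agrees.
Tracing base=3, step=-3, limit=-3: score: scale := 9 | (((limit - -4) - (limit * base)) == (step - limit)): false | scale := -3 | count := 0 | iter idx=-2: | count := 0 | iter turn=0: | count := 6 | iter turn=1: | count := 13 | iter idx=-1: | count := 14 | iter turn=0: | count := 20 | iter turn=1: | count := 27 | iter idx=0: | count := 29 | iter turn=0: | count := 35 | iter turn=1: | count := 42 | iter idx=1: | count := 45 | iter turn=0: | count := 51 | iter turn=1: | count := 58 | iter idx=2: | count := 62 | iter turn=0: | count := 68 | iter turn=1: | count := 75 | iter idx=3: | count := 80 | iter turn=0: | count := 86 | iter turn=1: | count := 93 | count := -5 | result -3 | score_new: scale := 9 | (not (((limit - -4) - (limit * base)) != (step - limit))): false | scale := -3 | count := 0 | iter idx=-2: | count := 0 | iter turn=0: | count := 6 | iter turn=1: | count := 13 | iter idx=-1: | count := 14 | iter turn=0: | count := 20 | iter turn=1: | count := 27 | iter idx=0: | count := 29 | iter turn=0: | count := 35 | iter turn=1: | count := 42 | iter idx=1: | count := 45 | iter turn=0: | count := 51 | iter turn=1: | count := 58 | iter idx=2: | count := 62 | iter turn=0: | count := 68 | iter turn=1: | count := 75 | iter idx=3: | count := 80 | iter turn=0: | count := 86 | iter turn=1: | count := 93 | count := -5 | result -3 — matching result -3.
Across all 224 domain points the two functions coincide.
verdict: equivalent


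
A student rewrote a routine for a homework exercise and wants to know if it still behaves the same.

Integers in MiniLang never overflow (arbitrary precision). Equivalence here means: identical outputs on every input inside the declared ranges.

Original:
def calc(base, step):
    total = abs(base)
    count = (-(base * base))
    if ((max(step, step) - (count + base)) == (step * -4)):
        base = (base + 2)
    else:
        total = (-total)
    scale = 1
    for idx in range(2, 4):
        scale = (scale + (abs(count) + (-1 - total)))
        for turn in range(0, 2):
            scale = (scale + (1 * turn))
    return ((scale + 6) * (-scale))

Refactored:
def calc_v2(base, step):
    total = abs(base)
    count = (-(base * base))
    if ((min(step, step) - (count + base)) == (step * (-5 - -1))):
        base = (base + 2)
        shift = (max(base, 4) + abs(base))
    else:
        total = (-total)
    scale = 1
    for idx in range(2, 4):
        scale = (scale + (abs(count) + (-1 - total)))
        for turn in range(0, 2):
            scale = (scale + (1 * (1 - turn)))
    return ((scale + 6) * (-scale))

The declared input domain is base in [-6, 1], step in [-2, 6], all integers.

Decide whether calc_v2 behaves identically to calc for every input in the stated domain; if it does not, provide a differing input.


Equivalent. The suspicious edit (`max(step, step)` became `min(step, step)`) never changes the result for any input inside the declared domain.
Across all 72 domain points the two functions coincide.
Spot check at base=-2, step=5 — calc: total becomes 2; next count becomes -4; next ((max(step, step) - (count + base)) == (step * -4)) evaluates to false; next total becomes -2; next scale becomes 1; next at idx=2:; next scale becomes 6; next at turn=0:; next scale becomes 6; next at turn=1:; next scale becomes 7; next at idx=3:; next scale becomes 12; next at turn=0:; next scale becomes 12; next at turn=1:; next scale becomes 13; next final value -247. calc_v2: total becomes 2; next count becomes -4; next ((min(step, step) - (count + base)) == (step * (-5 - -1))) evaluates to false; next total becomes -2; next scale becomes 1; next at idx=2:; next scale becomes 6; next at turn=0:; next scale becomes 7; next at turn=1:; next scale becomes 7; next at idx=3:; next scale becomes 12; next at turn=0:; next scale becomes 13; next at turn=1:; next scale becomes 13; next final value -247. Both give -247.
verdict: equivalent


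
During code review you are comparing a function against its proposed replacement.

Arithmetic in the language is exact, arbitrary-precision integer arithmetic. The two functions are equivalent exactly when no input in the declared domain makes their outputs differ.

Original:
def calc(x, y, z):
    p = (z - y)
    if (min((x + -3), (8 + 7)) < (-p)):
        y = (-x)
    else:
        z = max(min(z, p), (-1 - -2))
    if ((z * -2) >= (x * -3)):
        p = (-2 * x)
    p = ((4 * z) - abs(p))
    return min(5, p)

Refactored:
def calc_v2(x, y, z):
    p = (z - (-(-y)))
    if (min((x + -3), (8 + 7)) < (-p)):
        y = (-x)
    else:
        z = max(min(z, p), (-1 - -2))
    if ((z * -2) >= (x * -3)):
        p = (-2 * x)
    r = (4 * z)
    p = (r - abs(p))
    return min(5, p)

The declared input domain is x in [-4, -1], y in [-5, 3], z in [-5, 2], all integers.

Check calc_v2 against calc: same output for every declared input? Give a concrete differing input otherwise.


Behavior is preserved: although local variable names differ; statement counts differ, the outputs never diverge.
As a probe, take x=-4, y=-3, z=-2: calc runs p = 1; (min((x + -3), (8 + 7)) < (-p)) -> true; y = 4; ((z * -2) >= (x * -3)) -> false; p = -9; return -9; calc_v2 runs p = 1; (min((x + -3), (8 + 7)) < (-p)) -> true; y = 4; ((z * -2) >= (x * -3)) -> false; r = -8; p = -9; return -9; both end at -9.
Checked all 288 inputs in the declared domain: the outputs agree on every one.
verdict: equivalent


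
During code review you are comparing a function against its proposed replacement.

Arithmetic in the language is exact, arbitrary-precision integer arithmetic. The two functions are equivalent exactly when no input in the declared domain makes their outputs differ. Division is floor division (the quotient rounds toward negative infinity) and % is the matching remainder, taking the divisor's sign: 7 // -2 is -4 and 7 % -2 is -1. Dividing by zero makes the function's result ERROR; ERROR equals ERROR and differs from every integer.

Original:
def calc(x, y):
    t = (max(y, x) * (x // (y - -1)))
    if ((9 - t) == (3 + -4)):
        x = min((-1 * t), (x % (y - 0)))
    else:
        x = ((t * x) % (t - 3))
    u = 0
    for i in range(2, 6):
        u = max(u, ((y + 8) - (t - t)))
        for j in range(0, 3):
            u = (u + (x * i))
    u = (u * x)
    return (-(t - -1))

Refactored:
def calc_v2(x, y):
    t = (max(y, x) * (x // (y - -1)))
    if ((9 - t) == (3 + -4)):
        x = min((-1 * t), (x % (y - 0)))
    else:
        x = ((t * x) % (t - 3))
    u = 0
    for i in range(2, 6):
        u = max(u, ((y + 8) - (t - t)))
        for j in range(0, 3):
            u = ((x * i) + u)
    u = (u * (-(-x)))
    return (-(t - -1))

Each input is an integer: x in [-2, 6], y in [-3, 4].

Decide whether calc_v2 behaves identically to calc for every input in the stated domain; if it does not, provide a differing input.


The two are interchangeable: same computation, different form, and every declared input agrees.
As a probe, take x=-2, y=4: calc runs t becomes -4; next ((9 - t) == (3 + -4)) evaluates to false; next x becomes -6; next u becomes 0; next at i=2:; next u becomes 12; next at j=0:; next u becomes 0; next at j=1:; next u becomes -12; next at j=2:; next u becomes -24; next at i=3:; next u becomes 12; next at j=0:; next u becomes -6; next at j=1:; next u becomes -24; next at j=2:; next u becomes -42; next at i=4:; next u becomes 12; next at j=0:; next u becomes -12; next at j=1:; next u becomes -36; next at j=2:; next u becomes -60; next at i=5:; next u becomes 12; next at j=0:; next u becomes -18; next at j=1:; next u becomes -48; next at j=2:; next u becomes -78; next u becomes 468; next final value 3; calc_v2 runs t becomes -4; next ((9 - t) == (3 + -4)) evaluates to false; next x becomes -6; next u becomes 0; next at i=2:; next u becomes 12; next at j=0:; next u becomes 0; next at j=1:; next u becomes -12; next at j=2:; next u becomes -24; next at i=3:; next u becomes 12; next at j=0:; next u becomes -6; next at j=1:; next u becomes -24; next at j=2:; next u becomes -42; next at i=4:; next u becomes 12; next at j=0:; next u becomes -12; next at j=1:; next u becomes -36; next at j=2:; next u becomes -60; next at i=5:; next u becomes 12; next at j=0:; next u becomes -18; next at j=1:; next u becomes -48; next at j=2:; next u becomes -78; next u becomes 468; next final value 3; both end at 3.
Checked all 72 inputs in the declared domain: the outputs agree on every one.
verdict: equivalent


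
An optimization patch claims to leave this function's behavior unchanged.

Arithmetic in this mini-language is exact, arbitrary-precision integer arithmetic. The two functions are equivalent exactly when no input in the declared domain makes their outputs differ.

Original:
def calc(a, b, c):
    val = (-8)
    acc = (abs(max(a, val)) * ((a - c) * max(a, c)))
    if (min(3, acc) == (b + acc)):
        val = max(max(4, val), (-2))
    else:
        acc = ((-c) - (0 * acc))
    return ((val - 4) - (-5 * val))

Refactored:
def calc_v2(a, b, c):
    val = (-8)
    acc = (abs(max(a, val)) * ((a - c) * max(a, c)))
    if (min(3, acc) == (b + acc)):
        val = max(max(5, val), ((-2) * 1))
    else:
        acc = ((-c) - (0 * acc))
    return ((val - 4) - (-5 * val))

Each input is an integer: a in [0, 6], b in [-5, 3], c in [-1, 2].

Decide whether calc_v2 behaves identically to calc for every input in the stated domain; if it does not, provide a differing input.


On input a=0, b=0, c=-1, calc returns 20 while calc_v2 returns 26.
verdict: not equivalent; witness: a=0, b=0, c=-1


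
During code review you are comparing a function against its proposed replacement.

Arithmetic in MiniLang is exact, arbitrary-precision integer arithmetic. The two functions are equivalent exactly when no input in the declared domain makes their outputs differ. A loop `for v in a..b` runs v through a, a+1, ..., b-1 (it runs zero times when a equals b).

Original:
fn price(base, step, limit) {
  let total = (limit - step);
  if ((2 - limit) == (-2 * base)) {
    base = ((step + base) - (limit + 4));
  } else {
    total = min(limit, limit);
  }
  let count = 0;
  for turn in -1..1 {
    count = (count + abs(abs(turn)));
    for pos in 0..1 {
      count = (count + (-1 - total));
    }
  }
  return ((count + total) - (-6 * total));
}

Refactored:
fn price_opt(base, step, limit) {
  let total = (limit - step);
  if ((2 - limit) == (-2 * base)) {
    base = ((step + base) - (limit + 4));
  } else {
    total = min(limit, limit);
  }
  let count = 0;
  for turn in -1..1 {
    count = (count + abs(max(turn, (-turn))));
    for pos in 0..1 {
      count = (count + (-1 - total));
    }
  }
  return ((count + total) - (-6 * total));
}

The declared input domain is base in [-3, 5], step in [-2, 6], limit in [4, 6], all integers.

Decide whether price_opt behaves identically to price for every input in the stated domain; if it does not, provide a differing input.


Although min/max/abs usage differs, 243/243 inputs agree.
verdict: equivalent


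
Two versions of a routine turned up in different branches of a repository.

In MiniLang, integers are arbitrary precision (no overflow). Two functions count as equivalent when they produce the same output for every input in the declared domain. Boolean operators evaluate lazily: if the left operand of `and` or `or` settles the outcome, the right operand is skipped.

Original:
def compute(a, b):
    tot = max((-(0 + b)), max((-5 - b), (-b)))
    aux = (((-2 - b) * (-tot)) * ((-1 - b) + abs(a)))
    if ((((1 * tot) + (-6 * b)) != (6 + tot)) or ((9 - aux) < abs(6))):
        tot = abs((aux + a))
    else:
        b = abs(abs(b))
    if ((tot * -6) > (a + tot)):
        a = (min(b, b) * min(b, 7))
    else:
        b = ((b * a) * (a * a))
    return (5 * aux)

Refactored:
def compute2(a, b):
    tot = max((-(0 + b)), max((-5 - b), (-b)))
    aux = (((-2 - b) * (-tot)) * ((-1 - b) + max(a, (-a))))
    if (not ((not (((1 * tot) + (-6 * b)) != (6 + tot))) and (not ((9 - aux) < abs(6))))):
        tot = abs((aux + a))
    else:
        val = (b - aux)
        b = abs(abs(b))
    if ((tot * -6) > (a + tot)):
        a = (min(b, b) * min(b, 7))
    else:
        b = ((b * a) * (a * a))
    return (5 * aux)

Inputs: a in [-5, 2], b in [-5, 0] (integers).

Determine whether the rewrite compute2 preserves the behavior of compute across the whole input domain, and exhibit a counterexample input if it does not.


Equivalent — the differences include min/max/abs usage differs; arithmetic usage differs; boolean connective usage differs; local variable names differ; statement counts differ, yet no declared input distinguishes the two.
As a probe, take a=-5, b=-2: compute runs tot = 2; aux = 0; ((((1 * tot) + (-6 * b)) != (6 + tot)) or ((9 - aux) < abs(6))) -> true; tot = 5; ((tot * -6) > (a + tot)) -> false; b = 250; return 0; compute2 runs tot = 2; aux = 0; (not ((not (((1 * tot) + (-6 * b)) != (6 + tot))) and (not ((9 - aux) < abs(6))))) -> true; tot = 5; ((tot * -6) > (a + tot)) -> false; b = 250; return 0; both end at 0.
Every one of the 48 inputs gives matching results.
verdict: equivalent


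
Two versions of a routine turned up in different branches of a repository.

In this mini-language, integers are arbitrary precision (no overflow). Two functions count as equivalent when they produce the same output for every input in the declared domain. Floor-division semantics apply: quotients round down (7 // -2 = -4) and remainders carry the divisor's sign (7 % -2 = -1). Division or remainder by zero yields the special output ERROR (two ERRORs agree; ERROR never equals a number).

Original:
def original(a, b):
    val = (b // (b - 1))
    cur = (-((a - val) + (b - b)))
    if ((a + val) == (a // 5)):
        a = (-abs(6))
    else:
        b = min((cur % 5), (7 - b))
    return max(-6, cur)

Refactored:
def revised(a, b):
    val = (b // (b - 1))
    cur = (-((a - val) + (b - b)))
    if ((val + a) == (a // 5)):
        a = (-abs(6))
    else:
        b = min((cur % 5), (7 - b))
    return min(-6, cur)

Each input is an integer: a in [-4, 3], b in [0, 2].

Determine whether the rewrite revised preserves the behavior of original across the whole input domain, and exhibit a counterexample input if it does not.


Not equivalent: a=-4, b=0 separates them (4 vs -6).
original: val := 0 | cur := 4 | ((a + val) == (a // 5)): false | b := 4 | result 4
revised: val := 0 | cur := 4 | ((val + a) == (a // 5)): false | b := 4 | result -6
verdict: not equivalent; witness: a=-4, b=0
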